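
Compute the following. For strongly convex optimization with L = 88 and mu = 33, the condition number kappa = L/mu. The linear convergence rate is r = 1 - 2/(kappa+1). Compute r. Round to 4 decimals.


Step 1: Compute the condition number.
kappa = L/mu = 88/33 = 2.6667
Step 2: Compute the convergence rate.
r = 1 - 2/(kappa + 1) = 1 - 2*mu/(L + mu) = (L - mu)/(L + mu) = 55/121 = 0.4545


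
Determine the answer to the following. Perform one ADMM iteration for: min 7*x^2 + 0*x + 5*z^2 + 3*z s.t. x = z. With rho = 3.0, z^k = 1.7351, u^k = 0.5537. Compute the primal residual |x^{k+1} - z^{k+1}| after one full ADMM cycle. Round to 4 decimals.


ADMM iteration with rho = 3.0, z^k = 1.7351, u^k = 0.5537
Step 1: x-update.
Minimize 7*x^2 + 0*x + (3.0/2)*(x - 1.7351 + 0.5537)^2
FOC: (2*7 + 3.0)*x = 0 + 3.0*(1.7351 - 0.5537)
x^{k+1} = 0.2085
Step 2: z-update.
Minimize 5*z^2 + 3*z + (3.0/2)*(0.2085 - z + 0.5537)^2
FOC: (2*5 + 3.0)*z = -3 + 3.0*(0.2085 + 0.5537)
z^{k+1} = -0.0549
Step 3: u-update.
u^{k+1} = 0.5537 + 0.2085 + 0.0549 = 0.8171
Step 4: Primal residual = |0.2085 + 0.0549| = 0.2634


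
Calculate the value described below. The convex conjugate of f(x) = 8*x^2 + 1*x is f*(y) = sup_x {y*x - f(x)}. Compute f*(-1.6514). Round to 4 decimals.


f*(y) = sup_x {y*x - a*x^2 - b*x} = sup_x {(y-b)*x - a*x^2}
FOC: (y - b) - 2a*x = 0 => x* = (y - b)/(2a)
x* = (-1.6514 - 1)/(2*8) = -0.1657
f*(-1.6514) = (y-b)^2/(4a) = (-1.6514 - 1)^2/(4*8)
= 7.0299/32 = 0.2197


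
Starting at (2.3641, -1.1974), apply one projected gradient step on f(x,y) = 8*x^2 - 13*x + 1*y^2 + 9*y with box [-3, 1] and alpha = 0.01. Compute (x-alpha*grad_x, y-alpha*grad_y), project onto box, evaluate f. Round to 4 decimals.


Step 1: Compute gradient at (2.3641, -1.1974).
grad_x = 2*8*2.3641 - 13 = 24.8256
grad_y = 2*1*-1.1974 + 9 = 6.6052
Step 2: Gradient step.
x_raw = 2.3641 - 0.01*24.8256 = 2.1158
y_raw = -1.1974 - 0.01*6.6052 = -1.2635
Step 3: Project onto [-3, 1].
x_proj = clip(2.1158) = 1.0
y_proj = clip(-1.2635) = -1.2635
Step 4: Evaluate f.
f(1.0, -1.2635) = -14.7748


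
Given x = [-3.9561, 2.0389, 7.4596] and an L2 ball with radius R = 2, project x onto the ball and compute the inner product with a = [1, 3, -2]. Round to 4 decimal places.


Step 1: Compute ||x|| (intermediates to 6 decimals).
||x|| = sqrt((-3.9561)^2 + 2.0389^2 + 7.4596^2) = 8.686396
Step 2: Project.
Since ||x|| > R, scale = R/||x|| = 2/8.686396 = 0.230245, proj(x) = scale * x
proj(x) = [-0.910872, 0.469447, 1.717536]
Step 3: Dot product.
a^T * proj(x) = 1*(-0.910872) + 3*0.469447 - 2*1.717536 = -2.9376


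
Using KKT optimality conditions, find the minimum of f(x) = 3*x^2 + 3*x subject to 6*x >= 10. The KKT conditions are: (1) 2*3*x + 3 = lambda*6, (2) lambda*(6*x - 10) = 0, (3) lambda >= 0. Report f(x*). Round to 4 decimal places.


Step 1: Try lambda = 0 (constraint inactive).
x_unc = -3/(2*3) = -0.5
Check: 6*-0.5 = -3.0 < 10 -- violated!
Step 2: Constraint must be active: 6*x = 10
x* = 10/6 = 5/3 = 1.6667 (rounded; the exact value 5/3 is used below)
lambda = (2*3*(5/3) + 3)/6 = 2.1667
Step 3: Compute optimal value.
f(x*) = 3*(5/3)^2 + 3*(5/3) = 13.3333


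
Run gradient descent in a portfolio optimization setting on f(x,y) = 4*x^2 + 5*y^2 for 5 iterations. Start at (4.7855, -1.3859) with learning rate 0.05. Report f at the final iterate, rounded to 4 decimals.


Gradient descent on f(x,y) = 4*x^2 + 5*y^2.
Starting point: (4.7855, -1.3859), alpha = 0.05
Step 1: grad_x = 2*4*4.7855 = 38.284, grad_y = 2*5*-1.3859 = -13.859
  x_1 = 4.7855 - 0.05*38.284 = 2.8713
  y_1 = -1.3859 - 0.05*-13.859 = -0.693
Step 2: grad_x = 2*4*2.8713 = 22.9704, grad_y = 2*5*-0.693 = -6.9295
  x_2 = 2.8713 - 0.05*22.9704 = 1.7228
  y_2 = -0.693 - 0.05*-6.9295 = -0.3465
Step 3: grad_x = 2*4*1.7228 = 13.7822, grad_y = 2*5*-0.3465 = -3.4648
  x_3 = 1.7228 - 0.05*13.7822 = 1.0337
  y_3 = -0.3465 - 0.05*-3.4648 = -0.1732
Step 4: grad_x = 2*4*1.0337 = 8.2693, grad_y = 2*5*-0.1732 = -1.7324
  x_4 = 1.0337 - 0.05*8.2693 = 0.6202
  y_4 = -0.1732 - 0.05*-1.7324 = -0.0866
Step 5: grad_x = 2*4*0.6202 = 4.9616, grad_y = 2*5*-0.0866 = -0.8662
  x_5 = 0.6202 - 0.05*4.9616 = 0.3721
  y_5 = -0.0866 - 0.05*-0.8662 = -0.0433
f(0.3721, -0.0433) = 4*0.3721^2 + 5*(-0.0433)^2 = 0.5633


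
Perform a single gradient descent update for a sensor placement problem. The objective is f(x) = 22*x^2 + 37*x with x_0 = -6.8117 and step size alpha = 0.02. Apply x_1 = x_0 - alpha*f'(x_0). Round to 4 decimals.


We compute the gradient at x_0 and apply the update.
f'(x) = 44*x + 37
f'(-6.8117) = 44*-6.8117 + 37 = -262.7148
x_1 = -6.8117 - 0.02*-262.7148 = -1.5574


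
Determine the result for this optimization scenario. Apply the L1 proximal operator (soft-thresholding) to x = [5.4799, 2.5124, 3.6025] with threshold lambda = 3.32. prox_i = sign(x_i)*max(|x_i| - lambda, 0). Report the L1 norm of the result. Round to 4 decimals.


Soft-thresholding with lambda = 3.32:
prox(5.4799) = sign(5.4799)*max(|5.4799| - 3.32, 0) = 2.1599
prox(2.5124) = sign(2.5124)*max(|2.5124| - 3.32, 0) = 0.0
prox(3.6025) = sign(3.6025)*max(|3.6025| - 3.32, 0) = 0.2825
prox(x) = [2.1599, 0.0, 0.2825]
||prox(x)||_1 = 2.1599 + 0.0 + 0.2825 = 2.4424


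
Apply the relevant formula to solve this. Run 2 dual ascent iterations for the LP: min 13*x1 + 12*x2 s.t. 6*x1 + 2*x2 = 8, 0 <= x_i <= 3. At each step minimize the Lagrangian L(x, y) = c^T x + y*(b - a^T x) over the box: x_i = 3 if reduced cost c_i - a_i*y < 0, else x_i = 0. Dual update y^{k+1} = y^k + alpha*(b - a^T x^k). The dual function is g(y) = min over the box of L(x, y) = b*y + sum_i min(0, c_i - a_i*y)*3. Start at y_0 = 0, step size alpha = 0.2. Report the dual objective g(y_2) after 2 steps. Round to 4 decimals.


Dual ascent for LP: min 13*x1 + 12*x2, 6*x1 + 2*x2 = 8, 0 <= x_i <= 3
Step 1: y^k = 0.0, reduced costs: (13.0, 12.0)
  x^k = (0.0, 0.0), subgradient = b - a^T x = 8.0
  y^{k+1} = 0.0 + 0.2*8.0 = 1.6
Step 2: y^k = 1.6, reduced costs: (3.4, 8.8)
  x^k = (0.0, 0.0), subgradient = b - a^T x = 8.0
  y^{k+1} = 1.6 + 0.2*8.0 = 3.2
Dual objective at y_2 = 3.2: reduced costs (-6.2, 5.6), box minimizer x = (3.0, 0.0)
g(y_2) = b*y + (c1 - a1*y)*x1 + (c2 - a2*y)*x2 = 8*3.2 + (-6.2)*3.0 + 5.6*0.0 = 25.6 - 18.6 + 0.0 = 7.0


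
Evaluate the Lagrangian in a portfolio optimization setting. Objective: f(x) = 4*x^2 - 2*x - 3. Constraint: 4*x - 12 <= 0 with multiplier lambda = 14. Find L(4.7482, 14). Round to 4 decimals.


Step 1: Evaluate f(x).
f(4.7482) = 4*4.7482^2 - 2*4.7482 - 3 = 77.6852
Step 2: Evaluate g(x).
g(4.7482) = 4*4.7482 - 12 = 6.9928
Step 3: Compute Lagrangian.
L = 77.6852 + 14*6.9928 = 175.5844


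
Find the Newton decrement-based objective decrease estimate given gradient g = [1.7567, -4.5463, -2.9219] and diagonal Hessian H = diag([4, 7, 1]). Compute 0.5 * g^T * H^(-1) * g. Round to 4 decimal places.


Step 1: H is diagonal, so H^(-1) * g = [0.4392, -0.6495, -2.9219].
Step 2: g^T H^(-1) g = sum_i g_i^2 / H_ii
  = (1.7567)^2/4 + (-4.5463)^2/7 + (-2.9219)^2/1
  = 0.7715 + 2.9527 + 8.5375 = 12.2617
Step 3: Objective decrease = 0.5 * g^T H^(-1) g = 6.1308


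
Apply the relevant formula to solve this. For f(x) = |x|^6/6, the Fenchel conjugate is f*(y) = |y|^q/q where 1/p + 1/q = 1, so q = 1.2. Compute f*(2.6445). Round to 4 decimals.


The conjugate exponent q satisfies 1/p + 1/q = 1.
p = 6, so q = 6/(6 - 1) = 1.2
|y|^q = 2.6445^1.2 = 3.2123
f*(2.6445) = 3.2123 / 1.2 = 2.6769


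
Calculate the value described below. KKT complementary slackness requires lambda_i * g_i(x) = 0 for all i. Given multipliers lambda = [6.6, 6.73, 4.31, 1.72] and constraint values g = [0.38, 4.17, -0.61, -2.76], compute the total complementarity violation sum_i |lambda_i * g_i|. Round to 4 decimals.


KKT complementary slackness check:
lambda_1 * g_1 = 6.6 * 0.38 = 2.508
lambda_2 * g_2 = 6.73 * 4.17 = 28.0641
lambda_3 * g_3 = 4.31 * -0.61 = -2.6291
lambda_4 * g_4 = 1.72 * -2.76 = -4.7472
Total violation = 2.508 + 28.0641 + 2.6291 + 4.7472 = 37.9484


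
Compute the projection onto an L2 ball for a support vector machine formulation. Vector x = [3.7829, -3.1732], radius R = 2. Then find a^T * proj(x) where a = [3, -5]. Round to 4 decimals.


Step 1: Compute ||x|| (intermediates to 6 decimals).
||x|| = sqrt(3.7829^2 + (-3.1732)^2) = 4.937563
Step 2: Project.
Since ||x|| > R, scale = R/||x|| = 2/4.937563 = 0.405058, proj(x) = scale * x
proj(x) = [1.532294, -1.28533]
Step 3: Dot product.
a^T * proj(x) = 3*1.532294 - 5*(-1.28533) = 11.0235


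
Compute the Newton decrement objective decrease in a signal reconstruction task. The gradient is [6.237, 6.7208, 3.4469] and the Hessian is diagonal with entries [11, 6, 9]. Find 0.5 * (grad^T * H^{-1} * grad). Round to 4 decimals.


Step 1: H is diagonal, so H^(-1) * g = [0.567, 1.1201, 0.383].
Step 2: g^T H^(-1) g = sum_i g_i^2 / H_ii
  = (6.237)^2/11 + (6.7208)^2/6 + (3.4469)^2/9
  = 3.5364 + 7.5282 + 1.3201 = 12.3847
Step 3: Objective decrease = 0.5 * g^T H^(-1) g = 6.1923


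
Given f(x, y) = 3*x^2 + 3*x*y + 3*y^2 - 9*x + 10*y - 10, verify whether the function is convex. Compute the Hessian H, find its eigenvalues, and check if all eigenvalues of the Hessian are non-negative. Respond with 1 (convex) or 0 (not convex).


The Hessian of f(x,y) = 3*x^2 + 3*x*y + 3*y^2 - 9*x + 10*y - 10 is:
H = [[6, 3], [3, 6]]
Trace = 6 + 6 = 12
Determinant = 6*6 - (3)^2 = 27
Discriminant = (12)^2 - 4*27 = 36.0
Eigenvalues: lambda_1 = 3.0, lambda_2 = 9.0
The function is convex.

1


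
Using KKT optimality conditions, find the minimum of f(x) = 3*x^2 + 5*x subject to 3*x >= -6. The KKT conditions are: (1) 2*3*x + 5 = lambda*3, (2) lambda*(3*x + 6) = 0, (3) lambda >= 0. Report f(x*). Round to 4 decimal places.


Step 1: Try lambda = 0 (constraint inactive).
Stationarity: 2*3*x + 5 = 0
x* = -5/(2*3) = -5/6 = -0.8333 (rounded; the exact value -5/6 is used below)
Check constraint: 3*-0.8333 = -2.4999 >= -6 -- satisfied.
Step 2: Compute optimal value.
f(x*) = 3*(-5/6)^2 + 5*(-5/6) = -2.0833


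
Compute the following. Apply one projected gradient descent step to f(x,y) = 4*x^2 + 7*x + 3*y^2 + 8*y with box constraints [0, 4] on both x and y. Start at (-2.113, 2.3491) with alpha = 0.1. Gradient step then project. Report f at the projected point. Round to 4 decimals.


Step 1: Compute gradient at (-2.113, 2.3491).
grad_x = 2*4*-2.113 + 7 = -9.904
grad_y = 2*3*2.3491 + 8 = 22.0946
Step 2: Gradient step.
x_raw = -2.113 - 0.1*-9.904 = -1.1226
y_raw = 2.3491 - 0.1*22.0946 = 0.1396
Step 3: Project onto [0, 4].
x_proj = clip(-1.1226) = 0.0
y_proj = clip(0.1396) = 0.1396
Step 4: Evaluate f.
f(0.0, 0.1396) = 1.1756


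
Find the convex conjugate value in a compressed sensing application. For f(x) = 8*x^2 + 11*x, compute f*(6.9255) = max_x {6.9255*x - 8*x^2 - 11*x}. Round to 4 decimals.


f*(y) = sup_x {y*x - a*x^2 - b*x} = sup_x {(y-b)*x - a*x^2}
FOC: (y - b) - 2a*x = 0 => x* = (y - b)/(2a)
x* = (6.9255 - 11)/(2*8) = -0.2547
f*(6.9255) = (y-b)^2/(4a) = (6.9255 - 11)^2/(4*8)
= 16.6016/32 = 0.5188


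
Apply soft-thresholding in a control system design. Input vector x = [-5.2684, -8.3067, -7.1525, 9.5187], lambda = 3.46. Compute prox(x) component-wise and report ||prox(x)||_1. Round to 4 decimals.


Soft-thresholding with lambda = 3.46:
prox(-5.2684) = sign(-5.2684)*max(|-5.2684| - 3.46, 0) = -1.8084
prox(-8.3067) = sign(-8.3067)*max(|-8.3067| - 3.46, 0) = -4.8467
prox(-7.1525) = sign(-7.1525)*max(|-7.1525| - 3.46, 0) = -3.6925
prox(9.5187) = sign(9.5187)*max(|9.5187| - 3.46, 0) = 6.0587
prox(x) = [-1.8084, -4.8467, -3.6925, 6.0587]
||prox(x)||_1 = 1.8084 + 4.8467 + 3.6925 + 6.0587 = 16.4063


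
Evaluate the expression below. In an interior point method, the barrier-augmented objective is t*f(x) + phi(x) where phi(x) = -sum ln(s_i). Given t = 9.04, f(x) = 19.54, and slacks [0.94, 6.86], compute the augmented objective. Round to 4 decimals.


Step 1: Compute log-barrier.
ln values: [-0.0619, 1.9257]
phi = -(-0.0619 + 1.9257) = -1.8638
Step 2: Compute augmented objective.
t*f(x) = 9.04*19.54 = 176.6416
Total = 176.6416 - 1.8638 = 174.7778


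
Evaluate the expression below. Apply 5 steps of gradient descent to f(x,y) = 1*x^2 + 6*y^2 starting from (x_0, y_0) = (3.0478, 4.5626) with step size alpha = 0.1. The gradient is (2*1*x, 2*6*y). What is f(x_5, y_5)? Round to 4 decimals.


Gradient descent on f(x,y) = 1*x^2 + 6*y^2.
Starting point: (3.0478, 4.5626), alpha = 0.1
Step 1: grad_x = 2*1*3.0478 = 6.0956, grad_y = 2*6*4.5626 = 54.7512
  x_1 = 3.0478 - 0.1*6.0956 = 2.4382
  y_1 = 4.5626 - 0.1*54.7512 = -0.9125
Step 2: grad_x = 2*1*2.4382 = 4.8765, grad_y = 2*6*-0.9125 = -10.9502
  x_2 = 2.4382 - 0.1*4.8765 = 1.9506
  y_2 = -0.9125 - 0.1*-10.9502 = 0.1825
Step 3: grad_x = 2*1*1.9506 = 3.9012, grad_y = 2*6*0.1825 = 2.19
  x_3 = 1.9506 - 0.1*3.9012 = 1.5605
  y_3 = 0.1825 - 0.1*2.19 = -0.0365
Step 4: grad_x = 2*1*1.5605 = 3.1209, grad_y = 2*6*-0.0365 = -0.438
  x_4 = 1.5605 - 0.1*3.1209 = 1.2484
  y_4 = -0.0365 - 0.1*-0.438 = 0.0073
Step 5: grad_x = 2*1*1.2484 = 2.4968, grad_y = 2*6*0.0073 = 0.0876
  x_5 = 1.2484 - 0.1*2.4968 = 0.9987
  y_5 = 0.0073 - 0.1*0.0876 = -0.0015
f(0.9987, -0.0015) = 1*0.9987^2 + 6*(-0.0015)^2 = 0.9974


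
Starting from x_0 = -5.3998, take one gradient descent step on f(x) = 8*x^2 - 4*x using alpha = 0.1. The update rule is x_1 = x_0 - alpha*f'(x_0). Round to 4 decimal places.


We compute the gradient at x_0 and apply the update.
f'(x) = 16*x - 4
f'(-5.3998) = 16*-5.3998 - 4 = -90.3968
x_1 = -5.3998 - 0.1*-90.3968 = 3.6399


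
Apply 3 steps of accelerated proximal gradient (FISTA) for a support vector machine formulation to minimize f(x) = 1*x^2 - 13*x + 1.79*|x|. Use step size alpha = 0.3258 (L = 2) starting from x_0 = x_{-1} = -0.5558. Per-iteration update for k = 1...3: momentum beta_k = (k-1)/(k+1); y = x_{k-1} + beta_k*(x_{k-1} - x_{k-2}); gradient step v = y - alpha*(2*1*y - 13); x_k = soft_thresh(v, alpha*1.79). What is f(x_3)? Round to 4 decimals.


FISTA on f(x) = 1*x^2 - 13*x + 1.79*|x|
L = 2, alpha = 0.3258
Iteration 1: beta = 0.0, y = -0.5558 + 0.0*(-0.5558 + 0.5558) = -0.5558
  grad(y) = -14.1116, v = y - alpha*grad = 4.0418
  prox(v) = soft_thresh(4.0418, 0.5832) = 3.4586
Iteration 2: beta = 0.3333, y = 3.4586 + 0.3333*(3.4586 + 0.5558) = 4.7967
  grad(y) = -3.4066, v = y - alpha*grad = 5.9066
  prox(v) = soft_thresh(5.9066, 0.5832) = 5.3234
Iteration 3: beta = 0.5, y = 5.3234 + 0.5*(5.3234 - 3.4586) = 6.2558
  grad(y) = -0.4884, v = y - alpha*grad = 6.4149
  prox(v) = soft_thresh(6.4149, 0.5832) = 5.8317
f(x_3) = 1*5.8317^2 - 13*5.8317 + 1.79*|5.8317| = -31.3646


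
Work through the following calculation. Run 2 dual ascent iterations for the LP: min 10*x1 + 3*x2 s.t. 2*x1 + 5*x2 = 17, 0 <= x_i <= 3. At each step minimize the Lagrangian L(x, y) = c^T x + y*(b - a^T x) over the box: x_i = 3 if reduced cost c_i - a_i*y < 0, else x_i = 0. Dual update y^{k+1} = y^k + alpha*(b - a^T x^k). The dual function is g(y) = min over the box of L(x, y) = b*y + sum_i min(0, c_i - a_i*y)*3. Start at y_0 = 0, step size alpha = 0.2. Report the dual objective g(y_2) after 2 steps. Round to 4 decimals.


Dual ascent for LP: min 10*x1 + 3*x2, 2*x1 + 5*x2 = 17, 0 <= x_i <= 3
Step 1: y^k = 0.0, reduced costs: (10.0, 3.0)
  x^k = (0.0, 0.0), subgradient = b - a^T x = 17.0
  y^{k+1} = 0.0 + 0.2*17.0 = 3.4
Step 2: y^k = 3.4, reduced costs: (3.2, -14.0)
  x^k = (0.0, 3.0), subgradient = b - a^T x = 2.0
  y^{k+1} = 3.4 + 0.2*2.0 = 3.8
Dual objective at y_2 = 3.8: reduced costs (2.4, -16.0), box minimizer x = (0.0, 3.0)
g(y_2) = b*y + (c1 - a1*y)*x1 + (c2 - a2*y)*x2 = 17*3.8 + 2.4*0.0 + (-16.0)*3.0 = 64.6 + 0.0 - 48.0 = 16.6


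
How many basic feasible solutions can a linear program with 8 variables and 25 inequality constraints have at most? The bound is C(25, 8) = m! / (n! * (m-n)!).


Each vertex corresponds to some choice of n active constraints out of m, so the number of vertices is at most C(m, n) = m! / (n!(m-n)!).
m = 25, n = 8
Numerator: 25 * 24 * 23 * 22 * 21 * 20 * 19 * 18
Denominator: 8! = 40320
C(25, 8) = 1081575


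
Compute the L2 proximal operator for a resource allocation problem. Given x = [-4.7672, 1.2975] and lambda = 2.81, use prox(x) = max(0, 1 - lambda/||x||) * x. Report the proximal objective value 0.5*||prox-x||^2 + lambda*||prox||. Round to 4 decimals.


Step 1: Compute ||x||.
||x|| = 4.9406
Step 2: Compute scaling factor.
scale = max(0, 1 - 2.81/4.9406) = 0.4312
Step 3: prox(x) = [-2.0558, 0.5595]
||prox(x)|| = 2.1306
Step 4: Proximal objective.
0.5*||prox-x||^2 = 3.9481
lambda*||prox|| = 5.987
Total = 9.9351


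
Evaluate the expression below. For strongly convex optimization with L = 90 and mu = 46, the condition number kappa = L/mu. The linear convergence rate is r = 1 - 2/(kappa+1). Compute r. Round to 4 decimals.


Step 1: Compute the condition number.
kappa = L/mu = 90/46 = 1.9565
Step 2: Compute the convergence rate.
r = 1 - 2/(kappa + 1) = 1 - 2*mu/(L + mu) = (L - mu)/(L + mu) = 44/136 = 0.3235


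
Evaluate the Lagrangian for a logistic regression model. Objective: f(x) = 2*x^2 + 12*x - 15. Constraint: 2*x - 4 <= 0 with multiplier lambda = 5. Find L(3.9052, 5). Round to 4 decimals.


Step 1: Evaluate f(x).
f(3.9052) = 2*3.9052^2 + 12*3.9052 - 15 = 62.3636
Step 2: Evaluate g(x).
g(3.9052) = 2*3.9052 - 4 = 3.8104
Step 3: Compute Lagrangian.
L = 62.3636 + 5*3.8104 = 81.4156


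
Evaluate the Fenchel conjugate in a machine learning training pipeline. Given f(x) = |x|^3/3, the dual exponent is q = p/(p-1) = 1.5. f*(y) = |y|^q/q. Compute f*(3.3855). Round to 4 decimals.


The conjugate exponent q satisfies 1/p + 1/q = 1.
p = 3, so q = 3/(3 - 1) = 1.5
|y|^q = 3.3855^1.5 = 6.2292
f*(3.3855) = 6.2292 / 1.5 = 4.1528


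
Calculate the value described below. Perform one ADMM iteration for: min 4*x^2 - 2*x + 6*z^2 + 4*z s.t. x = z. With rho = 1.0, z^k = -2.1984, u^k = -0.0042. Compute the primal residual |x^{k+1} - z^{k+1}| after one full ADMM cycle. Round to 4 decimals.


ADMM iteration with rho = 1.0, z^k = -2.1984, u^k = -0.0042
Step 1: x-update.
Minimize 4*x^2 - 2*x + (1.0/2)*(x + 2.1984 - 0.0042)^2
FOC: (2*4 + 1.0)*x = 2 + 1.0*(-2.1984 + 0.0042)
x^{k+1} = -0.0216
Step 2: z-update.
Minimize 6*z^2 + 4*z + (1.0/2)*(-0.0216 - z - 0.0042)^2
FOC: (2*6 + 1.0)*z = -4 + 1.0*(-0.0216 - 0.0042)
z^{k+1} = -0.3097
Step 3: u-update.
u^{k+1} = -0.0042 - 0.0216 + 0.3097 = 0.2839
Step 4: Primal residual = |-0.0216 + 0.3097| = 0.2881


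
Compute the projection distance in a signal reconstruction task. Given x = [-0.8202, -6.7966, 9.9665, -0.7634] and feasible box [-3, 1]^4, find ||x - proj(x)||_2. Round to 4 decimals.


Project each component onto [-3, 1].
clip(-0.8202) = -0.8202, clip(-6.7966) = -3.0, clip(9.9665) = 1.0, clip(-0.7634) = -0.7634
Projection = [-0.8202, -3.0, 1.0, -0.7634]
Squared diffs: [0.0, 14.4142, 80.3981, 0.0]
Distance = sqrt(94.8123) = 9.7372


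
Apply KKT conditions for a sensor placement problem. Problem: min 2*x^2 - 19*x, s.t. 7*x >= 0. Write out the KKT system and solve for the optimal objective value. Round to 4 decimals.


Step 1: Try lambda = 0 (constraint inactive).
Stationarity: 2*2*x - 19 = 0
x* = 19/(2*2) = 4.75
Check constraint: 7*4.75 = 33.25 >= 0 -- satisfied.
Step 2: Compute optimal value.
f(x*) = 2*4.75^2 - 19*4.75 = -45.125


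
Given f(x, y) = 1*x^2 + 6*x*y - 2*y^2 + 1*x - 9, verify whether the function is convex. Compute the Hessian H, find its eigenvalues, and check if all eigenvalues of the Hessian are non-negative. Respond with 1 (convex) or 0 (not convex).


The Hessian of f(x,y) = 1*x^2 + 6*x*y - 2*y^2 + 1*x - 9 is:
H = [[2, 6], [6, -4]]
Trace = 2 - 4 = -2
Determinant = 2*-4 - (6)^2 = -44
Discriminant = (-2)^2 - 4*-44 = 180.0
Eigenvalues: lambda_1 = -7.7082, lambda_2 = 5.7082
The function is not convex.

0


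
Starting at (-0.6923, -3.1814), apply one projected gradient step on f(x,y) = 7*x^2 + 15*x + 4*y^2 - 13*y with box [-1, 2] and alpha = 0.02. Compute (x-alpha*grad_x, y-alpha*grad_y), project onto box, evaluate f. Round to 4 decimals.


Step 1: Compute gradient at (-0.6923, -3.1814).
grad_x = 2*7*-0.6923 + 15 = 5.3078
grad_y = 2*4*-3.1814 - 13 = -38.4512
Step 2: Gradient step.
x_raw = -0.6923 - 0.02*5.3078 = -0.7985
y_raw = -3.1814 - 0.02*-38.4512 = -2.4124
Step 3: Project onto [-1, 2].
x_proj = clip(-0.7985) = -0.7985
y_proj = clip(-2.4124) = -1.0
Step 4: Evaluate f.
f(-0.7985, -1.0) = 9.4859


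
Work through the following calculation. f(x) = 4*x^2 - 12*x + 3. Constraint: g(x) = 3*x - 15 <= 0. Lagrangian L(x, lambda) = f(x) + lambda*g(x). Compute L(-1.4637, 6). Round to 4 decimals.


Step 1: Evaluate f(x).
f(-1.4637) = 4*(-1.4637)^2 - 12*(-1.4637) + 3 = 29.1341
Step 2: Evaluate g(x).
g(-1.4637) = 3*-1.4637 - 15 = -19.3911
Step 3: Compute Lagrangian.
L = 29.1341 + 6*-19.3911 = -87.2125


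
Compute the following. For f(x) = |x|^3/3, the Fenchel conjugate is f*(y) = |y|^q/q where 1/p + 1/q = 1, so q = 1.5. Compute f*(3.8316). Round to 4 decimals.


The conjugate exponent q satisfies 1/p + 1/q = 1.
p = 3, so q = 3/(3 - 1) = 1.5
|y|^q = 3.8316^1.5 = 7.5002
f*(3.8316) = 7.5002 / 1.5 = 5.0001


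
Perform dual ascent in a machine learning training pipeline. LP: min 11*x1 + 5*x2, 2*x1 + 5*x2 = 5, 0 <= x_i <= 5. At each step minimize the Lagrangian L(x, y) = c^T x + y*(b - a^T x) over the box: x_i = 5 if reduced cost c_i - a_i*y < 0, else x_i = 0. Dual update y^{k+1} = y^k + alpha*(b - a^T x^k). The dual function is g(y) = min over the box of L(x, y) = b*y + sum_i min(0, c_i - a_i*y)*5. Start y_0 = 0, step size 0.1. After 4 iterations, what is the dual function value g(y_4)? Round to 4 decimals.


Dual ascent for LP: min 11*x1 + 5*x2, 2*x1 + 5*x2 = 5, 0 <= x_i <= 5
Step 1: y^k = 0.0, reduced costs: (11.0, 5.0)
  x^k = (0.0, 0.0), subgradient = b - a^T x = 5.0
  y^{k+1} = 0.0 + 0.1*5.0 = 0.5
Step 2: y^k = 0.5, reduced costs: (10.0, 2.5)
  x^k = (0.0, 0.0), subgradient = b - a^T x = 5.0
  y^{k+1} = 0.5 + 0.1*5.0 = 1.0
Step 3: y^k = 1.0, reduced costs: (9.0, 0.0)
  x^k = (0.0, 0.0), subgradient = b - a^T x = 5.0
  y^{k+1} = 1.0 + 0.1*5.0 = 1.5
Step 4: y^k = 1.5, reduced costs: (8.0, -2.5)
  x^k = (0.0, 5.0), subgradient = b - a^T x = -20.0
  y^{k+1} = 1.5 + 0.1*-20.0 = -0.5
Dual objective at y_4 = -0.5: reduced costs (12.0, 7.5), box minimizer x = (0.0, 0.0)
g(y_4) = b*y + (c1 - a1*y)*x1 + (c2 - a2*y)*x2 = 5*(-0.5) + 12.0*0.0 + 7.5*0.0 = -2.5 + 0.0 + 0.0 = -2.5


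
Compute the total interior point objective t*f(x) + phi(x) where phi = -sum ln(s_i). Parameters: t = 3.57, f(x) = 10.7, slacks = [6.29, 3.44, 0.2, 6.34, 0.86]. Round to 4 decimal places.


Step 1: Compute log-barrier.
ln values: [1.839, 1.2355, -1.6094, 1.8469, -0.1508]
phi = -(1.839 + 1.2355 - 1.6094 + 1.8469 - 0.1508) = -3.1611
Step 2: Compute augmented objective.
t*f(x) = 3.57*10.7 = 38.199
Total = 38.199 - 3.1611 = 35.0379


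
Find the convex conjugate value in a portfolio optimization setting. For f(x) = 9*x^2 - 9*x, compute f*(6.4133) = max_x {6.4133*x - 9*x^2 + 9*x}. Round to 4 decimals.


f*(y) = sup_x {y*x - a*x^2 - b*x} = sup_x {(y-b)*x - a*x^2}
FOC: (y - b) - 2a*x = 0 => x* = (y - b)/(2a)
x* = (6.4133 + 9)/(2*9) = 0.8563
f*(6.4133) = (y-b)^2/(4a) = (6.4133 + 9)^2/(4*9)
= 237.5698/36 = 6.5992


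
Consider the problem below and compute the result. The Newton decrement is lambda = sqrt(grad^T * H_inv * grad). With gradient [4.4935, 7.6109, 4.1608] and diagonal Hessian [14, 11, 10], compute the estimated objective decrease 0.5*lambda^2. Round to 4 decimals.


Step 1: H is diagonal, so H^(-1) * g = [0.321, 0.6919, 0.4161].
Step 2: g^T H^(-1) g = sum_i g_i^2 / H_ii
  = (4.4935)^2/14 + (7.6109)^2/11 + (4.1608)^2/10
  = 1.4423 + 5.266 + 1.7312 = 8.4395
Step 3: Objective decrease = 0.5 * g^T H^(-1) g = 4.2197


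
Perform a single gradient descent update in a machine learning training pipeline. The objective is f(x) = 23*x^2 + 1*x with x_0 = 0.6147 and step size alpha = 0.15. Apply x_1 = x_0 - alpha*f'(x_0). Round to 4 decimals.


We compute the gradient at x_0 and apply the update.
f'(x) = 46*x + 1
f'(0.6147) = 46*0.6147 + 1 = 29.2762
x_1 = 0.6147 - 0.15*29.2762 = -3.7767


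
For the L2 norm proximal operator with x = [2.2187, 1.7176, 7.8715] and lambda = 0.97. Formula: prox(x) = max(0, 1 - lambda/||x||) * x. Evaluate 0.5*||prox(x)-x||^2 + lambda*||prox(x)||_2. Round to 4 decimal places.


Step 1: Compute ||x||.
||x|| = 8.3566
Step 2: Compute scaling factor.
scale = max(0, 1 - 0.97/8.3566) = 0.8839
Step 3: prox(x) = [1.9612, 1.5182, 6.9578]
||prox(x)|| = 7.3866
Step 4: Proximal objective.
0.5*||prox-x||^2 = 0.4705
lambda*||prox|| = 7.165
Total = 7.6355


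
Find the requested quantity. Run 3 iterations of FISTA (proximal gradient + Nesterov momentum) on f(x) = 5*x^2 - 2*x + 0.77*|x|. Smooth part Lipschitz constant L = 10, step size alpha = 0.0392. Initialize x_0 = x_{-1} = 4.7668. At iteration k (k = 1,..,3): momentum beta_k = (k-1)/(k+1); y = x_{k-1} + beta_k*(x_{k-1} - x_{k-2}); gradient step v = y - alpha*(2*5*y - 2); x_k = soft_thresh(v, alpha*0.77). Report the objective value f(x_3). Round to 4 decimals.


FISTA on f(x) = 5*x^2 - 2*x + 0.77*|x|
L = 10, alpha = 0.0392
Iteration 1: beta = 0.0, y = 4.7668 + 0.0*(4.7668 - 4.7668) = 4.7668
  grad(y) = 45.668, v = y - alpha*grad = 2.9766
  prox(v) = soft_thresh(2.9766, 0.0302) = 2.9464
Iteration 2: beta = 0.3333, y = 2.9464 + 0.3333*(2.9464 - 4.7668) = 2.3396
  grad(y) = 21.3964, v = y - alpha*grad = 1.5009
  prox(v) = soft_thresh(1.5009, 0.0302) = 1.4707
Iteration 3: beta = 0.5, y = 1.4707 + 0.5*(1.4707 - 2.9464) = 0.7329
  grad(y) = 5.3286, v = y - alpha*grad = 0.524
  prox(v) = soft_thresh(0.524, 0.0302) = 0.4938
f(x_3) = 5*0.4938^2 - 2*0.4938 + 0.77*|0.4938| = 0.6118


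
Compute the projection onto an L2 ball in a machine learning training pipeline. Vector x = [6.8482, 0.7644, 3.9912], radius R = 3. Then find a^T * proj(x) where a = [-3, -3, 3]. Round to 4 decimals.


Step 1: Compute ||x|| (intermediates to 6 decimals).
||x|| = sqrt(6.8482^2 + 0.7644^2 + 3.9912^2) = 7.963154
Step 2: Project.
Since ||x|| > R, scale = R/||x|| = 3/7.963154 = 0.376735, proj(x) = scale * x
proj(x) = [2.579957, 0.287976, 1.503625]
Step 3: Dot product.
a^T * proj(x) = -3*2.579957 - 3*0.287976 + 3*1.503625 = -4.0929


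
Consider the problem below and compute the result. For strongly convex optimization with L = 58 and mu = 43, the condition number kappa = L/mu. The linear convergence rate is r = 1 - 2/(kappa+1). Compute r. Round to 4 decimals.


Step 1: Compute the condition number.
kappa = L/mu = 58/43 = 1.3488
Step 2: Compute the convergence rate.
r = 1 - 2/(kappa + 1) = 1 - 2*mu/(L + mu) = (L - mu)/(L + mu) = 15/101 = 0.1485


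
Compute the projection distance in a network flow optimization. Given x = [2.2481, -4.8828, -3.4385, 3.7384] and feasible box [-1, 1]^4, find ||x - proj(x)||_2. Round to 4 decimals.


Project each component onto [-1, 1].
clip(2.2481) = 1.0, clip(-4.8828) = -1.0, clip(-3.4385) = -1.0, clip(3.7384) = 1.0
Projection = [1.0, -1.0, -1.0, 1.0]
Squared diffs: [1.5578, 15.0761, 5.9463, 7.4988]
Distance = sqrt(30.079) = 5.4844


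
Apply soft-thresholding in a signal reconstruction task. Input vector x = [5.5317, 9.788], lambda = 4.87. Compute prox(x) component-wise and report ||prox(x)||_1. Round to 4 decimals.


Soft-thresholding with lambda = 4.87:
prox(5.5317) = sign(5.5317)*max(|5.5317| - 4.87, 0) = 0.6617
prox(9.788) = sign(9.788)*max(|9.788| - 4.87, 0) = 4.918
prox(x) = [0.6617, 4.918]
||prox(x)||_1 = 0.6617 + 4.918 = 5.5797


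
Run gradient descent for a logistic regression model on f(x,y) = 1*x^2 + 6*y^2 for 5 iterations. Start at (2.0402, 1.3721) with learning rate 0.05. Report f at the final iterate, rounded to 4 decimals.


Gradient descent on f(x,y) = 1*x^2 + 6*y^2.
Starting point: (2.0402, 1.3721), alpha = 0.05
Step 1: grad_x = 2*1*2.0402 = 4.0804, grad_y = 2*6*1.3721 = 16.4652
  x_1 = 2.0402 - 0.05*4.0804 = 1.8362
  y_1 = 1.3721 - 0.05*16.4652 = 0.5488
Step 2: grad_x = 2*1*1.8362 = 3.6724, grad_y = 2*6*0.5488 = 6.5861
  x_2 = 1.8362 - 0.05*3.6724 = 1.6526
  y_2 = 0.5488 - 0.05*6.5861 = 0.2195
Step 3: grad_x = 2*1*1.6526 = 3.3051, grad_y = 2*6*0.2195 = 2.6344
  x_3 = 1.6526 - 0.05*3.3051 = 1.4873
  y_3 = 0.2195 - 0.05*2.6344 = 0.0878
Step 4: grad_x = 2*1*1.4873 = 2.9746, grad_y = 2*6*0.0878 = 1.0538
  x_4 = 1.4873 - 0.05*2.9746 = 1.3386
  y_4 = 0.0878 - 0.05*1.0538 = 0.0351
Step 5: grad_x = 2*1*1.3386 = 2.6772, grad_y = 2*6*0.0351 = 0.4215
  x_5 = 1.3386 - 0.05*2.6772 = 1.2047
  y_5 = 0.0351 - 0.05*0.4215 = 0.0141
f(1.2047, 0.0141) = 1*1.2047^2 + 6*0.0141^2 = 1.4525


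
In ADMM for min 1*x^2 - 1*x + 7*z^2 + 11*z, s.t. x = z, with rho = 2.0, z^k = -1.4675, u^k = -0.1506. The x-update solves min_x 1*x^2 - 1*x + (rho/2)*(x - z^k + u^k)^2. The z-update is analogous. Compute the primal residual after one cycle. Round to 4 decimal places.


ADMM iteration with rho = 2.0, z^k = -1.4675, u^k = -0.1506
Step 1: x-update.
Minimize 1*x^2 - 1*x + (2.0/2)*(x + 1.4675 - 0.1506)^2
FOC: (2*1 + 2.0)*x = 1 + 2.0*(-1.4675 + 0.1506)
x^{k+1} = -0.4085
Step 2: z-update.
Minimize 7*z^2 + 11*z + (2.0/2)*(-0.4085 - z - 0.1506)^2
FOC: (2*7 + 2.0)*z = -11 + 2.0*(-0.4085 - 0.1506)
z^{k+1} = -0.7574
Step 3: u-update.
u^{k+1} = -0.1506 - 0.4085 + 0.7574 = 0.1983
Step 4: Primal residual = |-0.4085 + 0.7574| = 0.3489


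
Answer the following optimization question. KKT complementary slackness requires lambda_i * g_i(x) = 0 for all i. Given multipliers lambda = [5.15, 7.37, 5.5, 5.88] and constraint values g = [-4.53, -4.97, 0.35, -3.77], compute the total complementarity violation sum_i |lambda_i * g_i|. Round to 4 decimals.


KKT complementary slackness check:
lambda_1 * g_1 = 5.15 * -4.53 = -23.3295
lambda_2 * g_2 = 7.37 * -4.97 = -36.6289
lambda_3 * g_3 = 5.5 * 0.35 = 1.925
lambda_4 * g_4 = 5.88 * -3.77 = -22.1676
Total violation = 23.3295 + 36.6289 + 1.925 + 22.1676 = 84.051


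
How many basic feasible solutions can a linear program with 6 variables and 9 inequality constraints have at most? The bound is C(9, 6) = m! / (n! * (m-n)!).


Each vertex corresponds to some choice of n active constraints out of m, so the number of vertices is at most C(m, n) = m! / (n!(m-n)!).
m = 9, n = 6
Numerator: 9 * 8 * 7 * 6 * 5 * 4
Denominator: 6! = 720
C(9, 6) = 84


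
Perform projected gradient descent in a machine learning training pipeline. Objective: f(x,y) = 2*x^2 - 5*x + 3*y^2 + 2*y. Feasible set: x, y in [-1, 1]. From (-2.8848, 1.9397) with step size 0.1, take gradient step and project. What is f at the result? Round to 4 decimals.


Step 1: Compute gradient at (-2.8848, 1.9397).
grad_x = 2*2*-2.8848 - 5 = -16.5392
grad_y = 2*3*1.9397 + 2 = 13.6382
Step 2: Gradient step.
x_raw = -2.8848 - 0.1*-16.5392 = -1.2309
y_raw = 1.9397 - 0.1*13.6382 = 0.5759
Step 3: Project onto [-1, 1].
x_proj = clip(-1.2309) = -1.0
y_proj = clip(0.5759) = 0.5759
Step 4: Evaluate f.
f(-1.0, 0.5759) = 9.1467


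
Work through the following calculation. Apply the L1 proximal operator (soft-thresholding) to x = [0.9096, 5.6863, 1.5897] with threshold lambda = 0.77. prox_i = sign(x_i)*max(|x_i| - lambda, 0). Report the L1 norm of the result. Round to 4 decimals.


Soft-thresholding with lambda = 0.77:
prox(0.9096) = sign(0.9096)*max(|0.9096| - 0.77, 0) = 0.1396
prox(5.6863) = sign(5.6863)*max(|5.6863| - 0.77, 0) = 4.9163
prox(1.5897) = sign(1.5897)*max(|1.5897| - 0.77, 0) = 0.8197
prox(x) = [0.1396, 4.9163, 0.8197]
||prox(x)||_1 = 0.1396 + 4.9163 + 0.8197 = 5.8756


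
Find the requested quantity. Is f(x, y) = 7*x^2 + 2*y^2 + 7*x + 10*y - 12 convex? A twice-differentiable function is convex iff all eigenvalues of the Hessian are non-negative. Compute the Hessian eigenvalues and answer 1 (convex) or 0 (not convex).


The Hessian of f(x,y) = 7*x^2 + 2*y^2 + 7*x + 10*y - 12 is:
H = [[14, 0], [0, 4]]
Trace = 14 + 4 = 18
Determinant = 14*4 - (0)^2 = 56
Discriminant = (18)^2 - 4*56 = 100.0
Eigenvalues: lambda_1 = 4.0, lambda_2 = 14.0
The function is convex.

1


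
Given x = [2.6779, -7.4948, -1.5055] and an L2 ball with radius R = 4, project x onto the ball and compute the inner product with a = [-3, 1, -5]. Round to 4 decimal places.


Step 1: Compute ||x|| (intermediates to 6 decimals).
||x|| = sqrt(2.6779^2 + (-7.4948)^2 + (-1.5055)^2) = 8.099982
Step 2: Project.
Since ||x|| > R, scale = R/||x|| = 4/8.099982 = 0.493828, proj(x) = scale * x
proj(x) = [1.322422, -3.701142, -0.743458]
Step 3: Dot product.
a^T * proj(x) = -3*1.322422 + 1*(-3.701142) - 5*(-0.743458) = -3.9511


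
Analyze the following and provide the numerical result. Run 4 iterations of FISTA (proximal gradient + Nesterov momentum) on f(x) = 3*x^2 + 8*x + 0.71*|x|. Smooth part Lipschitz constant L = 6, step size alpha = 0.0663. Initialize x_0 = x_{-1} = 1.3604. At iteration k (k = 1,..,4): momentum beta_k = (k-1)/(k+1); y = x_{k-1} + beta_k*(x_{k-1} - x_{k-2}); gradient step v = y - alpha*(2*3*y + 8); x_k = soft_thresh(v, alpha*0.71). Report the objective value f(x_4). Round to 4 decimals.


FISTA on f(x) = 3*x^2 + 8*x + 0.71*|x|
L = 6, alpha = 0.0663
Iteration 1: beta = 0.0, y = 1.3604 + 0.0*(1.3604 - 1.3604) = 1.3604
  grad(y) = 16.1624, v = y - alpha*grad = 0.2888
  prox(v) = soft_thresh(0.2888, 0.0471) = 0.2418
Iteration 2: beta = 0.3333, y = 0.2418 + 0.3333*(0.2418 - 1.3604) = -0.1311
  grad(y) = 7.2133, v = y - alpha*grad = -0.6094
  prox(v) = soft_thresh(-0.6094, 0.0471) = -0.5623
Iteration 3: beta = 0.5, y = -0.5623 + 0.5*(-0.5623 - 0.2418) = -0.9643
  grad(y) = 2.2141, v = y - alpha*grad = -1.1111
  prox(v) = soft_thresh(-1.1111, 0.0471) = -1.064
Iteration 4: beta = 0.6, y = -1.064 + 0.6*(-1.064 + 0.5623) = -1.3651
  grad(y) = -0.1905, v = y - alpha*grad = -1.3525
  prox(v) = soft_thresh(-1.3525, 0.0471) = -1.3054
f(x_4) = 3*(-1.3054)^2 + 8*(-1.3054) + 0.71*|-1.3054| = -4.4042


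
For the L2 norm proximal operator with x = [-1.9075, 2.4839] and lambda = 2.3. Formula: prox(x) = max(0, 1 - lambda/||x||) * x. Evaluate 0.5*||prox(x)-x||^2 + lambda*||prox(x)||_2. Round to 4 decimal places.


Step 1: Compute ||x||.
||x|| = 3.1318
Step 2: Compute scaling factor.
scale = max(0, 1 - 2.3/3.1318) = 0.2656
Step 3: prox(x) = [-0.5066, 0.6597]
||prox(x)|| = 0.8318
Step 4: Proximal objective.
0.5*||prox-x||^2 = 2.645
lambda*||prox|| = 1.9131
Total = 4.5582


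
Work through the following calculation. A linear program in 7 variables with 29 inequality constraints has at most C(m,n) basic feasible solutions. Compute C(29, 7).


Each vertex corresponds to some choice of n active constraints out of m, so the number of vertices is at most C(m, n) = m! / (n!(m-n)!).
m = 29, n = 7
Numerator: 29 * 28 * 27 * 26 * 25 * 24 * 23
Denominator: 7! = 5040
C(29, 7) = 1560780


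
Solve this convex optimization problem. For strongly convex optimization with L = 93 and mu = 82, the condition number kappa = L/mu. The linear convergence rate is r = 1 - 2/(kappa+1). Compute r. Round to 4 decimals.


Step 1: Compute the condition number.
kappa = L/mu = 93/82 = 1.1341
Step 2: Compute the convergence rate.
r = 1 - 2/(kappa + 1) = 1 - 2*mu/(L + mu) = (L - mu)/(L + mu) = 11/175 = 0.0629


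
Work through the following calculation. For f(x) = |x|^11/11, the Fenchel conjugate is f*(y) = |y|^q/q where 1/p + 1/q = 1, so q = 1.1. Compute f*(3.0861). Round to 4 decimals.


The conjugate exponent q satisfies 1/p + 1/q = 1.
p = 11, so q = 11/(11 - 1) = 1.1
|y|^q = 3.0861^1.1 = 3.4542
f*(3.0861) = 3.4542 / 1.1 = 3.1402


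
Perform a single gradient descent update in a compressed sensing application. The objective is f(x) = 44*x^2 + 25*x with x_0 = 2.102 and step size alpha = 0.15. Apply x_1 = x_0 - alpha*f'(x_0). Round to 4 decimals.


We compute the gradient at x_0 and apply the update.
f'(x) = 88*x + 25
f'(2.102) = 88*2.102 + 25 = 209.976
x_1 = 2.102 - 0.15*209.976 = -29.3944


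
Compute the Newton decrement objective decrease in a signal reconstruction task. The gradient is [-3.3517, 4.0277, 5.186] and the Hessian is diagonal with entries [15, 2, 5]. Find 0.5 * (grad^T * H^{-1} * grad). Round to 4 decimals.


Step 1: H is diagonal, so H^(-1) * g = [-0.2234, 2.0139, 1.0372].
Step 2: g^T H^(-1) g = sum_i g_i^2 / H_ii
  = (-3.3517)^2/15 + (4.0277)^2/2 + (5.186)^2/5
  = 0.7489 + 8.1112 + 5.3789 = 14.239
Step 3: Objective decrease = 0.5 * g^T H^(-1) g = 7.1195


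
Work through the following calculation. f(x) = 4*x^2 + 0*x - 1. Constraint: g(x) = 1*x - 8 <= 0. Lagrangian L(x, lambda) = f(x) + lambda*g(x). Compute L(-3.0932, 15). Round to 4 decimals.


Step 1: Evaluate f(x).
f(-3.0932) = 4*(-3.0932)^2 + 0*(-3.0932) - 1 = 37.2715
Step 2: Evaluate g(x).
g(-3.0932) = 1*-3.0932 - 8 = -11.0932
Step 3: Compute Lagrangian.
L = 37.2715 + 15*-11.0932 = -129.1265


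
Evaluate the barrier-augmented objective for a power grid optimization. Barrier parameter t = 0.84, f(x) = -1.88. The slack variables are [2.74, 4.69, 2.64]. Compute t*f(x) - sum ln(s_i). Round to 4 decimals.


Step 1: Compute log-barrier.
ln values: [1.008, 1.5454, 0.9708]
phi = -(1.008 + 1.5454 + 0.9708) = -3.5242
Step 2: Compute augmented objective.
t*f(x) = 0.84*-1.88 = -1.5792
Total = -1.5792 - 3.5242 = -5.1034


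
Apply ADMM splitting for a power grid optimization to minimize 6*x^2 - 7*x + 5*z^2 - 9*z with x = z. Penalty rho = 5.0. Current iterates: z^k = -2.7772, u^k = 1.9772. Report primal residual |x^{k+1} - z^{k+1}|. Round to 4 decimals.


ADMM iteration with rho = 5.0, z^k = -2.7772, u^k = 1.9772
Step 1: x-update.
Minimize 6*x^2 - 7*x + (5.0/2)*(x + 2.7772 + 1.9772)^2
FOC: (2*6 + 5.0)*x = 7 + 5.0*(-2.7772 - 1.9772)
x^{k+1} = -0.9866
Step 2: z-update.
Minimize 5*z^2 - 9*z + (5.0/2)*(-0.9866 - z + 1.9772)^2
FOC: (2*5 + 5.0)*z = 9 + 5.0*(-0.9866 + 1.9772)
z^{k+1} = 0.9302
Step 3: u-update.
u^{k+1} = 1.9772 - 0.9866 - 0.9302 = 0.0604
Step 4: Primal residual = |-0.9866 - 0.9302| = 1.9168


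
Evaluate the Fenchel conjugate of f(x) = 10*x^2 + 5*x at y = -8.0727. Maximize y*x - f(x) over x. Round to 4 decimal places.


f*(y) = sup_x {y*x - a*x^2 - b*x} = sup_x {(y-b)*x - a*x^2}
FOC: (y - b) - 2a*x = 0 => x* = (y - b)/(2a)
x* = (-8.0727 - 5)/(2*10) = -0.6536
f*(-8.0727) = (y-b)^2/(4a) = (-8.0727 - 5)^2/(4*10)
= 170.8955/40 = 4.2724


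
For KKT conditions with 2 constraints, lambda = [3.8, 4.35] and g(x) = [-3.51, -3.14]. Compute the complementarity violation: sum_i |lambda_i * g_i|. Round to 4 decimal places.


KKT complementary slackness check:
lambda_1 * g_1 = 3.8 * -3.51 = -13.338
lambda_2 * g_2 = 4.35 * -3.14 = -13.659
Total violation = 13.338 + 13.659 = 26.997


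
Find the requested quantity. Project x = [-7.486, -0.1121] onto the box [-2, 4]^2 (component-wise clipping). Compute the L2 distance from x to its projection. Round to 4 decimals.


Project each component onto [-2, 4].
clip(-7.486) = -2.0, clip(-0.1121) = -0.1121
Projection = [-2.0, -0.1121]
Squared diffs: [30.0962, 0.0]
Distance = sqrt(30.0962) = 5.486


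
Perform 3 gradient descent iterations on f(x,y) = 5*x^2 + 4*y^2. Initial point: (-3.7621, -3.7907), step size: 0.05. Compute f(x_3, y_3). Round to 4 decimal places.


Gradient descent on f(x,y) = 5*x^2 + 4*y^2.
Starting point: (-3.7621, -3.7907), alpha = 0.05
Step 1: grad_x = 2*5*-3.7621 = -37.621, grad_y = 2*4*-3.7907 = -30.3256
  x_1 = -3.7621 - 0.05*-37.621 = -1.8811
  y_1 = -3.7907 - 0.05*-30.3256 = -2.2744
Step 2: grad_x = 2*5*-1.8811 = -18.8105, grad_y = 2*4*-2.2744 = -18.1954
  x_2 = -1.8811 - 0.05*-18.8105 = -0.9405
  y_2 = -2.2744 - 0.05*-18.1954 = -1.3647
Step 3: grad_x = 2*5*-0.9405 = -9.4053, grad_y = 2*4*-1.3647 = -10.9172
  x_3 = -0.9405 - 0.05*-9.4053 = -0.4703
  y_3 = -1.3647 - 0.05*-10.9172 = -0.8188
f(-0.4703, -0.8188) = 5*(-0.4703)^2 + 4*(-0.8188)^2 = 3.7874


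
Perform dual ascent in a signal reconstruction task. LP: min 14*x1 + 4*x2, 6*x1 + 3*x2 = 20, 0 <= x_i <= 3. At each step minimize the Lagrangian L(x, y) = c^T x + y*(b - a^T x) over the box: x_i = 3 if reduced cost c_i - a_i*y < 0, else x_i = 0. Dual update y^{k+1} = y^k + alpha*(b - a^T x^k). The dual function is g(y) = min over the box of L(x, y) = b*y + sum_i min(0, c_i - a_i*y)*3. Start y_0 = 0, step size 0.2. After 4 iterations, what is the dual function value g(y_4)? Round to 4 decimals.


Dual ascent for LP: min 14*x1 + 4*x2, 6*x1 + 3*x2 = 20, 0 <= x_i <= 3
Step 1: y^k = 0.0, reduced costs: (14.0, 4.0)
  x^k = (0.0, 0.0), subgradient = b - a^T x = 20.0
  y^{k+1} = 0.0 + 0.2*20.0 = 4.0
Step 2: y^k = 4.0, reduced costs: (-10.0, -8.0)
  x^k = (3.0, 3.0), subgradient = b - a^T x = -7.0
  y^{k+1} = 4.0 + 0.2*-7.0 = 2.6
Step 3: y^k = 2.6, reduced costs: (-1.6, -3.8)
  x^k = (3.0, 3.0), subgradient = b - a^T x = -7.0
  y^{k+1} = 2.6 + 0.2*-7.0 = 1.2
Step 4: y^k = 1.2, reduced costs: (6.8, 0.4)
  x^k = (0.0, 0.0), subgradient = b - a^T x = 20.0
  y^{k+1} = 1.2 + 0.2*20.0 = 5.2
Dual objective at y_4 = 5.2: reduced costs (-17.2, -11.6), box minimizer x = (3.0, 3.0)
g(y_4) = b*y + (c1 - a1*y)*x1 + (c2 - a2*y)*x2 = 20*5.2 + (-17.2)*3.0 + (-11.6)*3.0 = 104.0 - 51.6 - 34.8 = 17.6
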